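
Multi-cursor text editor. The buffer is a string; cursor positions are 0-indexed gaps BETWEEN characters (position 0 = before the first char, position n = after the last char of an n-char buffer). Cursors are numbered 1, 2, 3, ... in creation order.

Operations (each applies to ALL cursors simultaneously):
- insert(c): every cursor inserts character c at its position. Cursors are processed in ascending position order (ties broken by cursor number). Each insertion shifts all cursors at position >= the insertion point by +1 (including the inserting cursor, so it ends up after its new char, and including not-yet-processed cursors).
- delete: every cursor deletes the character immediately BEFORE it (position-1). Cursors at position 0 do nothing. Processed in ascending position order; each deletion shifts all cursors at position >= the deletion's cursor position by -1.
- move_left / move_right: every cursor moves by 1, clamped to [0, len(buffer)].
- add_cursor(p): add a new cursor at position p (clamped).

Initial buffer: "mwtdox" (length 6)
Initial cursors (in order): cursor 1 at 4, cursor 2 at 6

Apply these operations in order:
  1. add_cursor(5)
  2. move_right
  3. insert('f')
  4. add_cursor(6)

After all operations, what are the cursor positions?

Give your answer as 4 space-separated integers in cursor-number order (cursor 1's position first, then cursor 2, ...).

Answer: 6 9 9 6

Derivation:
After op 1 (add_cursor(5)): buffer="mwtdox" (len 6), cursors c1@4 c3@5 c2@6, authorship ......
After op 2 (move_right): buffer="mwtdox" (len 6), cursors c1@5 c2@6 c3@6, authorship ......
After op 3 (insert('f')): buffer="mwtdofxff" (len 9), cursors c1@6 c2@9 c3@9, authorship .....1.23
After op 4 (add_cursor(6)): buffer="mwtdofxff" (len 9), cursors c1@6 c4@6 c2@9 c3@9, authorship .....1.23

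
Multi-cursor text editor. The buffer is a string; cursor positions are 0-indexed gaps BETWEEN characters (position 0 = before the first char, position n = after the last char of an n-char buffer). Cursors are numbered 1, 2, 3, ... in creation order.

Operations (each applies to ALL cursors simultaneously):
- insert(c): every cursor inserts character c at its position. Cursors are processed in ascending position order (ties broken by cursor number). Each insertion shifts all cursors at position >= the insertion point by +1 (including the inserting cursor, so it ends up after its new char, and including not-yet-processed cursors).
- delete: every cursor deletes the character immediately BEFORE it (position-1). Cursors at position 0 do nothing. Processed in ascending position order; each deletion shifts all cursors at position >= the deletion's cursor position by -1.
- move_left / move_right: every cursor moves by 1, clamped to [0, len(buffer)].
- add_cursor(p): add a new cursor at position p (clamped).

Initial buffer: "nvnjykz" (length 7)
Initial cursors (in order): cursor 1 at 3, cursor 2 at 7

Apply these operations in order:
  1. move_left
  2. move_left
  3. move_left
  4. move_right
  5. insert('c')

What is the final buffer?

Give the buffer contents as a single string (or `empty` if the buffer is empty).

After op 1 (move_left): buffer="nvnjykz" (len 7), cursors c1@2 c2@6, authorship .......
After op 2 (move_left): buffer="nvnjykz" (len 7), cursors c1@1 c2@5, authorship .......
After op 3 (move_left): buffer="nvnjykz" (len 7), cursors c1@0 c2@4, authorship .......
After op 4 (move_right): buffer="nvnjykz" (len 7), cursors c1@1 c2@5, authorship .......
After op 5 (insert('c')): buffer="ncvnjyckz" (len 9), cursors c1@2 c2@7, authorship .1....2..

Answer: ncvnjyckz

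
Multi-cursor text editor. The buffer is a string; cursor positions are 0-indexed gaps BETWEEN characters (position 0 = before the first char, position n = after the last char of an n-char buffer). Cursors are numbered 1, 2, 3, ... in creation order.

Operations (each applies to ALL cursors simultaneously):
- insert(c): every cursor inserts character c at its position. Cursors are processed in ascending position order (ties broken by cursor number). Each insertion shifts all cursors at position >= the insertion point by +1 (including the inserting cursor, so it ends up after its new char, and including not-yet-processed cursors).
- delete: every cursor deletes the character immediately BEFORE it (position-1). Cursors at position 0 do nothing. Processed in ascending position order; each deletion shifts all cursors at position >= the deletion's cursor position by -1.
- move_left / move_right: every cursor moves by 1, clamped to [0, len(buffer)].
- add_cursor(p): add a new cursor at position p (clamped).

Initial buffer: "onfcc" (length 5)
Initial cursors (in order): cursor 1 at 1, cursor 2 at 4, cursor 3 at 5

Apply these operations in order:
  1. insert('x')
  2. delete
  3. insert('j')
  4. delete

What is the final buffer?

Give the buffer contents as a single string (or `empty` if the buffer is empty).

Answer: onfcc

Derivation:
After op 1 (insert('x')): buffer="oxnfcxcx" (len 8), cursors c1@2 c2@6 c3@8, authorship .1...2.3
After op 2 (delete): buffer="onfcc" (len 5), cursors c1@1 c2@4 c3@5, authorship .....
After op 3 (insert('j')): buffer="ojnfcjcj" (len 8), cursors c1@2 c2@6 c3@8, authorship .1...2.3
After op 4 (delete): buffer="onfcc" (len 5), cursors c1@1 c2@4 c3@5, authorship .....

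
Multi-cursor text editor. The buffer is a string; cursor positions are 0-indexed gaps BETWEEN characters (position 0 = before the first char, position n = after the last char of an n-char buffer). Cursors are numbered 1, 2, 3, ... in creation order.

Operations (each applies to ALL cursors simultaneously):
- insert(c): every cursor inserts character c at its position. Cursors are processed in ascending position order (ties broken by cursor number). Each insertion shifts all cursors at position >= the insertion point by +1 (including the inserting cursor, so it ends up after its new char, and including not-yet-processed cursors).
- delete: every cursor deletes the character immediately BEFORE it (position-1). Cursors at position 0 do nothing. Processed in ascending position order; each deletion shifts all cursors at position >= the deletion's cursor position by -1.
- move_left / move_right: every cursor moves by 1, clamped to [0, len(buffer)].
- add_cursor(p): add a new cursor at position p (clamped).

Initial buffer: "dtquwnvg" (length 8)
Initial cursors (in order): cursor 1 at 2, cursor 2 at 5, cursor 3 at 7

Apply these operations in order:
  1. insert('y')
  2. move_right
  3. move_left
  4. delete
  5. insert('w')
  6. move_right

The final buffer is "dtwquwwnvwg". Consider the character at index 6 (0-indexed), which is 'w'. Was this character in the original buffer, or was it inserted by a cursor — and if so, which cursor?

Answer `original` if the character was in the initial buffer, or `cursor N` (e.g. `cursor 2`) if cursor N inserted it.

Answer: cursor 2

Derivation:
After op 1 (insert('y')): buffer="dtyquwynvyg" (len 11), cursors c1@3 c2@7 c3@10, authorship ..1...2..3.
After op 2 (move_right): buffer="dtyquwynvyg" (len 11), cursors c1@4 c2@8 c3@11, authorship ..1...2..3.
After op 3 (move_left): buffer="dtyquwynvyg" (len 11), cursors c1@3 c2@7 c3@10, authorship ..1...2..3.
After op 4 (delete): buffer="dtquwnvg" (len 8), cursors c1@2 c2@5 c3@7, authorship ........
After op 5 (insert('w')): buffer="dtwquwwnvwg" (len 11), cursors c1@3 c2@7 c3@10, authorship ..1...2..3.
After op 6 (move_right): buffer="dtwquwwnvwg" (len 11), cursors c1@4 c2@8 c3@11, authorship ..1...2..3.
Authorship (.=original, N=cursor N): . . 1 . . . 2 . . 3 .
Index 6: author = 2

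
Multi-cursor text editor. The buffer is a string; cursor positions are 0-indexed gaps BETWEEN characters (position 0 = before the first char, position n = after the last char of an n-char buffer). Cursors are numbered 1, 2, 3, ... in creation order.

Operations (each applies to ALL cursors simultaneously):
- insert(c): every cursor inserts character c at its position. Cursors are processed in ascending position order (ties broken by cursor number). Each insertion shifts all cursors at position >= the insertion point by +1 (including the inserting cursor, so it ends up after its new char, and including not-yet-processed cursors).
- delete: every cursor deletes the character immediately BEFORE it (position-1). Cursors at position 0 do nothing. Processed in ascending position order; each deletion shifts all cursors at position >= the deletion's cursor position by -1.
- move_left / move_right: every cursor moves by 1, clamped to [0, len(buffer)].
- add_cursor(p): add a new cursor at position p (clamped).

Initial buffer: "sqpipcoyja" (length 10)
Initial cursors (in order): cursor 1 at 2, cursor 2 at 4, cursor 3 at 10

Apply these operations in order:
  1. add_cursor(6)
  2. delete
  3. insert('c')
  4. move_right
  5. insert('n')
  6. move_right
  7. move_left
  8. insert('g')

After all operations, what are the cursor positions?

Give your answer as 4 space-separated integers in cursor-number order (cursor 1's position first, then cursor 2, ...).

Answer: 5 9 17 13

Derivation:
After op 1 (add_cursor(6)): buffer="sqpipcoyja" (len 10), cursors c1@2 c2@4 c4@6 c3@10, authorship ..........
After op 2 (delete): buffer="sppoyj" (len 6), cursors c1@1 c2@2 c4@3 c3@6, authorship ......
After op 3 (insert('c')): buffer="scpcpcoyjc" (len 10), cursors c1@2 c2@4 c4@6 c3@10, authorship .1.2.4...3
After op 4 (move_right): buffer="scpcpcoyjc" (len 10), cursors c1@3 c2@5 c4@7 c3@10, authorship .1.2.4...3
After op 5 (insert('n')): buffer="scpncpnconyjcn" (len 14), cursors c1@4 c2@7 c4@10 c3@14, authorship .1.12.24.4..33
After op 6 (move_right): buffer="scpncpnconyjcn" (len 14), cursors c1@5 c2@8 c4@11 c3@14, authorship .1.12.24.4..33
After op 7 (move_left): buffer="scpncpnconyjcn" (len 14), cursors c1@4 c2@7 c4@10 c3@13, authorship .1.12.24.4..33
After op 8 (insert('g')): buffer="scpngcpngcongyjcgn" (len 18), cursors c1@5 c2@9 c4@13 c3@17, authorship .1.112.224.44..333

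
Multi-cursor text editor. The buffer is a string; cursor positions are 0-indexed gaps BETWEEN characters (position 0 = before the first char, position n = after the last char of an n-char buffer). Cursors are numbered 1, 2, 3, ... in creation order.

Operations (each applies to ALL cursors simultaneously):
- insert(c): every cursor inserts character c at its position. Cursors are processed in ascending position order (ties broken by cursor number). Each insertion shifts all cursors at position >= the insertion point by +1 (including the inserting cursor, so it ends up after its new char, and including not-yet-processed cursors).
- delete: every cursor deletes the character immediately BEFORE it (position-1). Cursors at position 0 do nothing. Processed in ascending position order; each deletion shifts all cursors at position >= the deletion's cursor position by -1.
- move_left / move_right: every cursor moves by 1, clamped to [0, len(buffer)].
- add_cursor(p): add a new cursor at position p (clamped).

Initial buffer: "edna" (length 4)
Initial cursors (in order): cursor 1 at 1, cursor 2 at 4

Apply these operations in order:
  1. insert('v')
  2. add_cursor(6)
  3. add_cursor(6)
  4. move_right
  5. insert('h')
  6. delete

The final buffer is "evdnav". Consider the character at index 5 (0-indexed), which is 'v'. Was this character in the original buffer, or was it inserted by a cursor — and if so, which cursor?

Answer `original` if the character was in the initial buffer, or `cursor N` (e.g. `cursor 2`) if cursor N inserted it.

After op 1 (insert('v')): buffer="evdnav" (len 6), cursors c1@2 c2@6, authorship .1...2
After op 2 (add_cursor(6)): buffer="evdnav" (len 6), cursors c1@2 c2@6 c3@6, authorship .1...2
After op 3 (add_cursor(6)): buffer="evdnav" (len 6), cursors c1@2 c2@6 c3@6 c4@6, authorship .1...2
After op 4 (move_right): buffer="evdnav" (len 6), cursors c1@3 c2@6 c3@6 c4@6, authorship .1...2
After op 5 (insert('h')): buffer="evdhnavhhh" (len 10), cursors c1@4 c2@10 c3@10 c4@10, authorship .1.1..2234
After op 6 (delete): buffer="evdnav" (len 6), cursors c1@3 c2@6 c3@6 c4@6, authorship .1...2
Authorship (.=original, N=cursor N): . 1 . . . 2
Index 5: author = 2

Answer: cursor 2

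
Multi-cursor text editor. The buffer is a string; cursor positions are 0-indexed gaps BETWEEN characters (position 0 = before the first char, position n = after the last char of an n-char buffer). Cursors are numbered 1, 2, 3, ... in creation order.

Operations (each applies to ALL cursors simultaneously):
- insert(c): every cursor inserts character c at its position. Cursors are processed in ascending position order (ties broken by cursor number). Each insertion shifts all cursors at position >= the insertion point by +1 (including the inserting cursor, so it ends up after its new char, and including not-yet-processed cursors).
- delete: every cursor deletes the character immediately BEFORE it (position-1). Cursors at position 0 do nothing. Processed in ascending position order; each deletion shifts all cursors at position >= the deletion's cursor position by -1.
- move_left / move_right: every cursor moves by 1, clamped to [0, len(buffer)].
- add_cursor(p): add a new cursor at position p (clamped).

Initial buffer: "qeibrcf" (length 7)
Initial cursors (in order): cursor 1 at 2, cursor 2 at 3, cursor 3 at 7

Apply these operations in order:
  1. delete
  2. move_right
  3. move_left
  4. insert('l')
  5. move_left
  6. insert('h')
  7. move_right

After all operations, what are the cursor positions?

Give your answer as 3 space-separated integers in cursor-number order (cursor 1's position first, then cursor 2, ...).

After op 1 (delete): buffer="qbrc" (len 4), cursors c1@1 c2@1 c3@4, authorship ....
After op 2 (move_right): buffer="qbrc" (len 4), cursors c1@2 c2@2 c3@4, authorship ....
After op 3 (move_left): buffer="qbrc" (len 4), cursors c1@1 c2@1 c3@3, authorship ....
After op 4 (insert('l')): buffer="qllbrlc" (len 7), cursors c1@3 c2@3 c3@6, authorship .12..3.
After op 5 (move_left): buffer="qllbrlc" (len 7), cursors c1@2 c2@2 c3@5, authorship .12..3.
After op 6 (insert('h')): buffer="qlhhlbrhlc" (len 10), cursors c1@4 c2@4 c3@8, authorship .1122..33.
After op 7 (move_right): buffer="qlhhlbrhlc" (len 10), cursors c1@5 c2@5 c3@9, authorship .1122..33.

Answer: 5 5 9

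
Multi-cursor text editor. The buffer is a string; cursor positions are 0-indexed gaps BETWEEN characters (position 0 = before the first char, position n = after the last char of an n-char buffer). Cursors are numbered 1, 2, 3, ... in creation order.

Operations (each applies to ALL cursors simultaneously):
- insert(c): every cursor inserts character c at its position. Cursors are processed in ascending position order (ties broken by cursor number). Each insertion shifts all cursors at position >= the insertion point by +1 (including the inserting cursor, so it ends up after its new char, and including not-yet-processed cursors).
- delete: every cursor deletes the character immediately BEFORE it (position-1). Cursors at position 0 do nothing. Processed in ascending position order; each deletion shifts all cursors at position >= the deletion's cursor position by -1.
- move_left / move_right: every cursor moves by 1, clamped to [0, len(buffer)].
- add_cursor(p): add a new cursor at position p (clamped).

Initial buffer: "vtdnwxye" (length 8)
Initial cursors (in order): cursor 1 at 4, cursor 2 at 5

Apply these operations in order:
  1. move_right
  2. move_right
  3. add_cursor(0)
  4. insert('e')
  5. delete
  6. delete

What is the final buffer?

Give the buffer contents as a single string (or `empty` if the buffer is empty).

After op 1 (move_right): buffer="vtdnwxye" (len 8), cursors c1@5 c2@6, authorship ........
After op 2 (move_right): buffer="vtdnwxye" (len 8), cursors c1@6 c2@7, authorship ........
After op 3 (add_cursor(0)): buffer="vtdnwxye" (len 8), cursors c3@0 c1@6 c2@7, authorship ........
After op 4 (insert('e')): buffer="evtdnwxeyee" (len 11), cursors c3@1 c1@8 c2@10, authorship 3......1.2.
After op 5 (delete): buffer="vtdnwxye" (len 8), cursors c3@0 c1@6 c2@7, authorship ........
After op 6 (delete): buffer="vtdnwe" (len 6), cursors c3@0 c1@5 c2@5, authorship ......

Answer: vtdnwe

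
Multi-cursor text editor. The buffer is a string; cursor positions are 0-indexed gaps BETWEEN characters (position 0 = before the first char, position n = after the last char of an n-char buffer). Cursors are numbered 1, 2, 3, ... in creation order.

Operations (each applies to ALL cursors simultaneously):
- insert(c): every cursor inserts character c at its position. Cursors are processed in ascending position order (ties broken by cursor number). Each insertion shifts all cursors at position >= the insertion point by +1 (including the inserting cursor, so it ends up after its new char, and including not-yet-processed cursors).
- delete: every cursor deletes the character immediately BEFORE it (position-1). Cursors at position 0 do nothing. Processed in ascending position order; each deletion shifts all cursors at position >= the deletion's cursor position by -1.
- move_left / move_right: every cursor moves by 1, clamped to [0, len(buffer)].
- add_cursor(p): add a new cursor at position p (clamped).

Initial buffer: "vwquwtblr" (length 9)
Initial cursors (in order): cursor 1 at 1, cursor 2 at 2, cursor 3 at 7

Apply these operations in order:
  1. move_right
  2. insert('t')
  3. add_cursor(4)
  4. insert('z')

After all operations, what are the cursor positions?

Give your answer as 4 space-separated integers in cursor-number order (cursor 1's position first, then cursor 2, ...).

After op 1 (move_right): buffer="vwquwtblr" (len 9), cursors c1@2 c2@3 c3@8, authorship .........
After op 2 (insert('t')): buffer="vwtqtuwtbltr" (len 12), cursors c1@3 c2@5 c3@11, authorship ..1.2.....3.
After op 3 (add_cursor(4)): buffer="vwtqtuwtbltr" (len 12), cursors c1@3 c4@4 c2@5 c3@11, authorship ..1.2.....3.
After op 4 (insert('z')): buffer="vwtzqztzuwtbltzr" (len 16), cursors c1@4 c4@6 c2@8 c3@15, authorship ..11.422.....33.

Answer: 4 8 15 6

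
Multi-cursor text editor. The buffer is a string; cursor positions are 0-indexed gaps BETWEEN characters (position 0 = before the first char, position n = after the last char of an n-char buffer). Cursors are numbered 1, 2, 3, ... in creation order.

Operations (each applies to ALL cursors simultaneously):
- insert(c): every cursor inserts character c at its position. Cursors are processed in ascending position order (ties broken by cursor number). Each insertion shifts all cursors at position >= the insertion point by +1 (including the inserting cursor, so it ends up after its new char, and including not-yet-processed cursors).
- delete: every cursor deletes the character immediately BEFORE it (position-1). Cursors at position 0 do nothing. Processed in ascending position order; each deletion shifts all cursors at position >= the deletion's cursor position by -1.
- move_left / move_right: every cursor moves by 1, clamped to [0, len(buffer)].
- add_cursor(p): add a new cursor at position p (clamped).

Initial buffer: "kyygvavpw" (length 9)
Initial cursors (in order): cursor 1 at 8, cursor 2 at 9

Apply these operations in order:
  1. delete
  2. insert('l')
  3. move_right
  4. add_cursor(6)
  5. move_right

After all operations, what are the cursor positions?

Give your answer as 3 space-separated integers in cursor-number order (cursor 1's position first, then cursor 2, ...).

After op 1 (delete): buffer="kyygvav" (len 7), cursors c1@7 c2@7, authorship .......
After op 2 (insert('l')): buffer="kyygvavll" (len 9), cursors c1@9 c2@9, authorship .......12
After op 3 (move_right): buffer="kyygvavll" (len 9), cursors c1@9 c2@9, authorship .......12
After op 4 (add_cursor(6)): buffer="kyygvavll" (len 9), cursors c3@6 c1@9 c2@9, authorship .......12
After op 5 (move_right): buffer="kyygvavll" (len 9), cursors c3@7 c1@9 c2@9, authorship .......12

Answer: 9 9 7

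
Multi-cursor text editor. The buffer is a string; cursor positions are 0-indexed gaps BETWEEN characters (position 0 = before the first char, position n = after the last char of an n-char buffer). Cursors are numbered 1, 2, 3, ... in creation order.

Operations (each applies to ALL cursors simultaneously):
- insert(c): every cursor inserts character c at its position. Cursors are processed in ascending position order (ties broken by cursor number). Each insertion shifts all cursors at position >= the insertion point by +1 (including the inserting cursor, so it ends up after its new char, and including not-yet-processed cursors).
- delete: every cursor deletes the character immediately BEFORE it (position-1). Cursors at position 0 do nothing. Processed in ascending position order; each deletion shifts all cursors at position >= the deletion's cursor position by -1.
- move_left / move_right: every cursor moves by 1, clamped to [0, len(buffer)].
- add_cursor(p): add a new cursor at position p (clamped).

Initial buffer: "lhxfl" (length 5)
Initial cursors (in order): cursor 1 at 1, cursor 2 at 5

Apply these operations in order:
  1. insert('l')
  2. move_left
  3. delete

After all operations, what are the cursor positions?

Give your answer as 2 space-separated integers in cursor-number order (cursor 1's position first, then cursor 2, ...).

After op 1 (insert('l')): buffer="llhxfll" (len 7), cursors c1@2 c2@7, authorship .1....2
After op 2 (move_left): buffer="llhxfll" (len 7), cursors c1@1 c2@6, authorship .1....2
After op 3 (delete): buffer="lhxfl" (len 5), cursors c1@0 c2@4, authorship 1...2

Answer: 0 4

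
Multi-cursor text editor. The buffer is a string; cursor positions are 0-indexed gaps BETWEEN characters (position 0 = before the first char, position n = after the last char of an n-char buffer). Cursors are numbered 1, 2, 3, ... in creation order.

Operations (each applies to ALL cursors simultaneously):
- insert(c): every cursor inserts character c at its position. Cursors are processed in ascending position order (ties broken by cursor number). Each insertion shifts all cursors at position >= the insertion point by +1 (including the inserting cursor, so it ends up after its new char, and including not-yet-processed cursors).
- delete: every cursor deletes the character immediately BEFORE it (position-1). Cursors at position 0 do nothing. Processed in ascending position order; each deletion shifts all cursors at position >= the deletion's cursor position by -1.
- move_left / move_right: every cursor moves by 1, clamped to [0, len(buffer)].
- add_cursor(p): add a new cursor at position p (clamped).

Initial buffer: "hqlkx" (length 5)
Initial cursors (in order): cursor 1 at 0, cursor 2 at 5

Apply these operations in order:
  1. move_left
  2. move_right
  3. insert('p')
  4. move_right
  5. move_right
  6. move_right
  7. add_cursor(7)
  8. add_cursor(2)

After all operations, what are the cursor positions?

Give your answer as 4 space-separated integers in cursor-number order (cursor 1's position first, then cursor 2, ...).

After op 1 (move_left): buffer="hqlkx" (len 5), cursors c1@0 c2@4, authorship .....
After op 2 (move_right): buffer="hqlkx" (len 5), cursors c1@1 c2@5, authorship .....
After op 3 (insert('p')): buffer="hpqlkxp" (len 7), cursors c1@2 c2@7, authorship .1....2
After op 4 (move_right): buffer="hpqlkxp" (len 7), cursors c1@3 c2@7, authorship .1....2
After op 5 (move_right): buffer="hpqlkxp" (len 7), cursors c1@4 c2@7, authorship .1....2
After op 6 (move_right): buffer="hpqlkxp" (len 7), cursors c1@5 c2@7, authorship .1....2
After op 7 (add_cursor(7)): buffer="hpqlkxp" (len 7), cursors c1@5 c2@7 c3@7, authorship .1....2
After op 8 (add_cursor(2)): buffer="hpqlkxp" (len 7), cursors c4@2 c1@5 c2@7 c3@7, authorship .1....2

Answer: 5 7 7 2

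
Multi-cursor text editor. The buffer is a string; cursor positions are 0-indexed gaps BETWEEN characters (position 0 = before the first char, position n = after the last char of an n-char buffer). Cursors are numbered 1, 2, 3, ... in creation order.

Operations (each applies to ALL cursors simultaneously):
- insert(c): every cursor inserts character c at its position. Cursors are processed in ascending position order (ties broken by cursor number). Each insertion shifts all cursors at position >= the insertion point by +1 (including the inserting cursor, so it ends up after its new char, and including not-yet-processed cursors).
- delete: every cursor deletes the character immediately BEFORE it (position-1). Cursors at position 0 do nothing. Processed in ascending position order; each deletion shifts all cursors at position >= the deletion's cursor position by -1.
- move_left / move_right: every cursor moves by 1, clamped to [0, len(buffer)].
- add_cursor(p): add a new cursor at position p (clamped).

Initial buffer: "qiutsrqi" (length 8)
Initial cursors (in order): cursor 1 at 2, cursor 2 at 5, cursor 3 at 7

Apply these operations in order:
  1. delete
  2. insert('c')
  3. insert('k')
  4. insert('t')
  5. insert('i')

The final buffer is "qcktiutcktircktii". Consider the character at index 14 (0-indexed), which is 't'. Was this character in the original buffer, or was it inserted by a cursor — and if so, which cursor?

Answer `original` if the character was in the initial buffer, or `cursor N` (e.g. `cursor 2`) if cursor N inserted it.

Answer: cursor 3

Derivation:
After op 1 (delete): buffer="qutri" (len 5), cursors c1@1 c2@3 c3@4, authorship .....
After op 2 (insert('c')): buffer="qcutcrci" (len 8), cursors c1@2 c2@5 c3@7, authorship .1..2.3.
After op 3 (insert('k')): buffer="qckutckrcki" (len 11), cursors c1@3 c2@7 c3@10, authorship .11..22.33.
After op 4 (insert('t')): buffer="qcktutcktrckti" (len 14), cursors c1@4 c2@9 c3@13, authorship .111..222.333.
After op 5 (insert('i')): buffer="qcktiutcktircktii" (len 17), cursors c1@5 c2@11 c3@16, authorship .1111..2222.3333.
Authorship (.=original, N=cursor N): . 1 1 1 1 . . 2 2 2 2 . 3 3 3 3 .
Index 14: author = 3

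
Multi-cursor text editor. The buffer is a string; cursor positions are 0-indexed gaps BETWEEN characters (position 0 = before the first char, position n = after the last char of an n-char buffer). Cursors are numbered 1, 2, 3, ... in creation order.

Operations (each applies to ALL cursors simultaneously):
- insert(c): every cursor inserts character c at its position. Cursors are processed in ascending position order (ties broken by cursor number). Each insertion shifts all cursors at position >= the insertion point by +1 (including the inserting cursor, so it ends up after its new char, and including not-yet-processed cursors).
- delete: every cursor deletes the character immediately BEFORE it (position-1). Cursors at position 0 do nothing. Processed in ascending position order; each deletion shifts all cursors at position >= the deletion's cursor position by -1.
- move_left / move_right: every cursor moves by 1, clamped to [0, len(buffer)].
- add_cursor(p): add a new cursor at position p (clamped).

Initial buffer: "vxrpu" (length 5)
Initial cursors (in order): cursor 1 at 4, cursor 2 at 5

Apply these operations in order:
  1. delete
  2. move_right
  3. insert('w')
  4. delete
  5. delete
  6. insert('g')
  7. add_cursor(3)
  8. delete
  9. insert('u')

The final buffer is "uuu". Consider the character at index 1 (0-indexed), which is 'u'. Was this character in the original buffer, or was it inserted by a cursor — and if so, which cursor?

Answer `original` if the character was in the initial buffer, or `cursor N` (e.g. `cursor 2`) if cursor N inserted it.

Answer: cursor 2

Derivation:
After op 1 (delete): buffer="vxr" (len 3), cursors c1@3 c2@3, authorship ...
After op 2 (move_right): buffer="vxr" (len 3), cursors c1@3 c2@3, authorship ...
After op 3 (insert('w')): buffer="vxrww" (len 5), cursors c1@5 c2@5, authorship ...12
After op 4 (delete): buffer="vxr" (len 3), cursors c1@3 c2@3, authorship ...
After op 5 (delete): buffer="v" (len 1), cursors c1@1 c2@1, authorship .
After op 6 (insert('g')): buffer="vgg" (len 3), cursors c1@3 c2@3, authorship .12
After op 7 (add_cursor(3)): buffer="vgg" (len 3), cursors c1@3 c2@3 c3@3, authorship .12
After op 8 (delete): buffer="" (len 0), cursors c1@0 c2@0 c3@0, authorship 
After op 9 (insert('u')): buffer="uuu" (len 3), cursors c1@3 c2@3 c3@3, authorship 123
Authorship (.=original, N=cursor N): 1 2 3
Index 1: author = 2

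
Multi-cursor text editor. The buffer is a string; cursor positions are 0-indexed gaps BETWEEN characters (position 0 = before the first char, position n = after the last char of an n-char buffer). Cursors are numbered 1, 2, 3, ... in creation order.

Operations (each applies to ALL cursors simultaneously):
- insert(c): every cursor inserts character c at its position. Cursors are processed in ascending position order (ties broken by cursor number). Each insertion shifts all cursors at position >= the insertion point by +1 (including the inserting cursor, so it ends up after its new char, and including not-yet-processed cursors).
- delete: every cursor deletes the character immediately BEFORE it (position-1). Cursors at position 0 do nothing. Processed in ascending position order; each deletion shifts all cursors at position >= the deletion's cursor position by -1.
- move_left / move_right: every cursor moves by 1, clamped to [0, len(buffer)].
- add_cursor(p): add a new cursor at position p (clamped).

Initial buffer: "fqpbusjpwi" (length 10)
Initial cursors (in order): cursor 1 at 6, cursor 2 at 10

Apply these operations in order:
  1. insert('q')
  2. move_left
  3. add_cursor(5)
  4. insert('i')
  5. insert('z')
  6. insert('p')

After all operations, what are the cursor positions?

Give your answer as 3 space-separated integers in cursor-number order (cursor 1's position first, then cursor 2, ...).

After op 1 (insert('q')): buffer="fqpbusqjpwiq" (len 12), cursors c1@7 c2@12, authorship ......1....2
After op 2 (move_left): buffer="fqpbusqjpwiq" (len 12), cursors c1@6 c2@11, authorship ......1....2
After op 3 (add_cursor(5)): buffer="fqpbusqjpwiq" (len 12), cursors c3@5 c1@6 c2@11, authorship ......1....2
After op 4 (insert('i')): buffer="fqpbuisiqjpwiiq" (len 15), cursors c3@6 c1@8 c2@14, authorship .....3.11....22
After op 5 (insert('z')): buffer="fqpbuizsizqjpwiizq" (len 18), cursors c3@7 c1@10 c2@17, authorship .....33.111....222
After op 6 (insert('p')): buffer="fqpbuizpsizpqjpwiizpq" (len 21), cursors c3@8 c1@12 c2@20, authorship .....333.1111....2222

Answer: 12 20 8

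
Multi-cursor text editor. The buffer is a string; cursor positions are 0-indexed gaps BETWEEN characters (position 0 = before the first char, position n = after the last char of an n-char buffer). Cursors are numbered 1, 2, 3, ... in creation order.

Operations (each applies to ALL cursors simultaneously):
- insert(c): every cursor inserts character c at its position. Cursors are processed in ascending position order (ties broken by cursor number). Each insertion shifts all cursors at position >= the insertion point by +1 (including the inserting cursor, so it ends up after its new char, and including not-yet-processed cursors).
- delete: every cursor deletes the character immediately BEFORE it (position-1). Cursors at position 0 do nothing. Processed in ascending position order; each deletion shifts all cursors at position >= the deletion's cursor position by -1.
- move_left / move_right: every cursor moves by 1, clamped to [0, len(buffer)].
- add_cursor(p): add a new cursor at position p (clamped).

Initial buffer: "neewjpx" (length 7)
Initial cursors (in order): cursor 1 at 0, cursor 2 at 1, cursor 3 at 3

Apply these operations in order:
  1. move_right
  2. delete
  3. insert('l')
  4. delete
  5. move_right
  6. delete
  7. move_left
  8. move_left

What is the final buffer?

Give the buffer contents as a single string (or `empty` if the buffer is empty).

After op 1 (move_right): buffer="neewjpx" (len 7), cursors c1@1 c2@2 c3@4, authorship .......
After op 2 (delete): buffer="ejpx" (len 4), cursors c1@0 c2@0 c3@1, authorship ....
After op 3 (insert('l')): buffer="lleljpx" (len 7), cursors c1@2 c2@2 c3@4, authorship 12.3...
After op 4 (delete): buffer="ejpx" (len 4), cursors c1@0 c2@0 c3@1, authorship ....
After op 5 (move_right): buffer="ejpx" (len 4), cursors c1@1 c2@1 c3@2, authorship ....
After op 6 (delete): buffer="px" (len 2), cursors c1@0 c2@0 c3@0, authorship ..
After op 7 (move_left): buffer="px" (len 2), cursors c1@0 c2@0 c3@0, authorship ..
After op 8 (move_left): buffer="px" (len 2), cursors c1@0 c2@0 c3@0, authorship ..

Answer: px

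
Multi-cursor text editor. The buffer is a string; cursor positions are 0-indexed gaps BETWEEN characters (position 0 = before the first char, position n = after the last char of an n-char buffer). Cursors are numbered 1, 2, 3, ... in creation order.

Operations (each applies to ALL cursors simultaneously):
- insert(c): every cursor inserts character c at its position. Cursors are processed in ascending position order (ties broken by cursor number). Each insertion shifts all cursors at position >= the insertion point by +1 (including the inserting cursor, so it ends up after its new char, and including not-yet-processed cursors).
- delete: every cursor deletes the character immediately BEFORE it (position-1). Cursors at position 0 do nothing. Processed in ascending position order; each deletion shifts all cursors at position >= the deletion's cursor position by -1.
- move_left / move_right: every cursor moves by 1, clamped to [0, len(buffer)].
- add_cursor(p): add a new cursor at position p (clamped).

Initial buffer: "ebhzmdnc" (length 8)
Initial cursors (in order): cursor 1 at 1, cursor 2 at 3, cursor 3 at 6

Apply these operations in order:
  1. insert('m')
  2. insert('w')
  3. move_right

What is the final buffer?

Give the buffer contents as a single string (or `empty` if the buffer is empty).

Answer: emwbhmwzmdmwnc

Derivation:
After op 1 (insert('m')): buffer="embhmzmdmnc" (len 11), cursors c1@2 c2@5 c3@9, authorship .1..2...3..
After op 2 (insert('w')): buffer="emwbhmwzmdmwnc" (len 14), cursors c1@3 c2@7 c3@12, authorship .11..22...33..
After op 3 (move_right): buffer="emwbhmwzmdmwnc" (len 14), cursors c1@4 c2@8 c3@13, authorship .11..22...33..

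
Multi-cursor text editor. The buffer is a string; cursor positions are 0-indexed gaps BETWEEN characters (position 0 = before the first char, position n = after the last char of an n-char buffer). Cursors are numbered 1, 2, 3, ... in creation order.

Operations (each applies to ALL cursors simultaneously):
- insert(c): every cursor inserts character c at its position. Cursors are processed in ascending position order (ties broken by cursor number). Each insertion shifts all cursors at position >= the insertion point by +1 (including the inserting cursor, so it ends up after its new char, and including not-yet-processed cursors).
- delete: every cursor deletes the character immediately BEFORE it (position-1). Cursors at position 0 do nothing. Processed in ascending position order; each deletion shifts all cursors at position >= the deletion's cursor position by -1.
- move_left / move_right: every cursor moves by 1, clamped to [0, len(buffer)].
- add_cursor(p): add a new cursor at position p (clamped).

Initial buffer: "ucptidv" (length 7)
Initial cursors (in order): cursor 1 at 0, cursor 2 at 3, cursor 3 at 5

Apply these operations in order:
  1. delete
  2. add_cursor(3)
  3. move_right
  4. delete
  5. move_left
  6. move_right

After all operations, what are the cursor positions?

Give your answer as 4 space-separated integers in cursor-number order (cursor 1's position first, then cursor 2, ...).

After op 1 (delete): buffer="uctdv" (len 5), cursors c1@0 c2@2 c3@3, authorship .....
After op 2 (add_cursor(3)): buffer="uctdv" (len 5), cursors c1@0 c2@2 c3@3 c4@3, authorship .....
After op 3 (move_right): buffer="uctdv" (len 5), cursors c1@1 c2@3 c3@4 c4@4, authorship .....
After op 4 (delete): buffer="v" (len 1), cursors c1@0 c2@0 c3@0 c4@0, authorship .
After op 5 (move_left): buffer="v" (len 1), cursors c1@0 c2@0 c3@0 c4@0, authorship .
After op 6 (move_right): buffer="v" (len 1), cursors c1@1 c2@1 c3@1 c4@1, authorship .

Answer: 1 1 1 1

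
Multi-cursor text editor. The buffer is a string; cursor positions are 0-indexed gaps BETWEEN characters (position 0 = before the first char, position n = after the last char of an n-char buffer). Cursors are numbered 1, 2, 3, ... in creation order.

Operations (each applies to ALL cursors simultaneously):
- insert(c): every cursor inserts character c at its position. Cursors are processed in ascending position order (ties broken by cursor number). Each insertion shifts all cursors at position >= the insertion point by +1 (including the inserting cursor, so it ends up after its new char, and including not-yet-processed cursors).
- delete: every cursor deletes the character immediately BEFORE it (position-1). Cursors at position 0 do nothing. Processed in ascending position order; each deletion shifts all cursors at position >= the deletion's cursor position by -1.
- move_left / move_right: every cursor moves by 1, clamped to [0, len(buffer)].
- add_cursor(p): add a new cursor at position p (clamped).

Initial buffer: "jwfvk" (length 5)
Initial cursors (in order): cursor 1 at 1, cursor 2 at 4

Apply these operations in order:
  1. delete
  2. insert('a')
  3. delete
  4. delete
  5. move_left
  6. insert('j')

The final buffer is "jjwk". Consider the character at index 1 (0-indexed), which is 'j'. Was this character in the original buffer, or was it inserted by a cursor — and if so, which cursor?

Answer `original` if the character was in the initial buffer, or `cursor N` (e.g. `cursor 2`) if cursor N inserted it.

After op 1 (delete): buffer="wfk" (len 3), cursors c1@0 c2@2, authorship ...
After op 2 (insert('a')): buffer="awfak" (len 5), cursors c1@1 c2@4, authorship 1..2.
After op 3 (delete): buffer="wfk" (len 3), cursors c1@0 c2@2, authorship ...
After op 4 (delete): buffer="wk" (len 2), cursors c1@0 c2@1, authorship ..
After op 5 (move_left): buffer="wk" (len 2), cursors c1@0 c2@0, authorship ..
After op 6 (insert('j')): buffer="jjwk" (len 4), cursors c1@2 c2@2, authorship 12..
Authorship (.=original, N=cursor N): 1 2 . .
Index 1: author = 2

Answer: cursor 2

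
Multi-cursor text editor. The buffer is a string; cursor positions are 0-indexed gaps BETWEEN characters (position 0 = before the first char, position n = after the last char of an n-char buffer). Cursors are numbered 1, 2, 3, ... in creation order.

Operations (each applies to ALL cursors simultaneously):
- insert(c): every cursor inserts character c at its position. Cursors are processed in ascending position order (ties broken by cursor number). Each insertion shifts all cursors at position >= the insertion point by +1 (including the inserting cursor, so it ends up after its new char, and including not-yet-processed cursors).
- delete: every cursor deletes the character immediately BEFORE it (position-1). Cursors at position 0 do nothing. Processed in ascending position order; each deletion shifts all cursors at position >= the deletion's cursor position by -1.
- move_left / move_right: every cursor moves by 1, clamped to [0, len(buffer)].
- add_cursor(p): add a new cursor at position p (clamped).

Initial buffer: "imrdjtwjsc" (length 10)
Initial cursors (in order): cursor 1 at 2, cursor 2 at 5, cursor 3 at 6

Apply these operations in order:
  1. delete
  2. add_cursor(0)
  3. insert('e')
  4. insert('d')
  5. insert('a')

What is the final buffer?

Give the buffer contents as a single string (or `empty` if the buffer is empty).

Answer: edaiedardeeddaawjsc

Derivation:
After op 1 (delete): buffer="irdwjsc" (len 7), cursors c1@1 c2@3 c3@3, authorship .......
After op 2 (add_cursor(0)): buffer="irdwjsc" (len 7), cursors c4@0 c1@1 c2@3 c3@3, authorship .......
After op 3 (insert('e')): buffer="eierdeewjsc" (len 11), cursors c4@1 c1@3 c2@7 c3@7, authorship 4.1..23....
After op 4 (insert('d')): buffer="ediedrdeeddwjsc" (len 15), cursors c4@2 c1@5 c2@11 c3@11, authorship 44.11..2323....
After op 5 (insert('a')): buffer="edaiedardeeddaawjsc" (len 19), cursors c4@3 c1@7 c2@15 c3@15, authorship 444.111..232323....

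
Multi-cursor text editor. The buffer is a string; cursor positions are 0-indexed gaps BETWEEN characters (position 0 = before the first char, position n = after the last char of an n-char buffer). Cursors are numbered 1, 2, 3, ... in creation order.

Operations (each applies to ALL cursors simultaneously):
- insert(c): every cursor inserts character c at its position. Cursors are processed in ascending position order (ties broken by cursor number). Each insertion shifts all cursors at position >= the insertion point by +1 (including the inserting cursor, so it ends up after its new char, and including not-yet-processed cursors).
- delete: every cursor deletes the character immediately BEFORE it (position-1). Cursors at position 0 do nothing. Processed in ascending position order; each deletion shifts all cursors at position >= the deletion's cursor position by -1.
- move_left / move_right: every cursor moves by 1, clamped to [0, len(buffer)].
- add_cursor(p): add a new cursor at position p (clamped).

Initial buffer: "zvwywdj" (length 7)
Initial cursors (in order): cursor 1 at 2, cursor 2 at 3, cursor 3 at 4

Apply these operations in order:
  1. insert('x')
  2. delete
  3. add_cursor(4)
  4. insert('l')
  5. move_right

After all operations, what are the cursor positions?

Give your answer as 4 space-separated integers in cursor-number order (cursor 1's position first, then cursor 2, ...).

Answer: 4 6 9 9

Derivation:
After op 1 (insert('x')): buffer="zvxwxyxwdj" (len 10), cursors c1@3 c2@5 c3@7, authorship ..1.2.3...
After op 2 (delete): buffer="zvwywdj" (len 7), cursors c1@2 c2@3 c3@4, authorship .......
After op 3 (add_cursor(4)): buffer="zvwywdj" (len 7), cursors c1@2 c2@3 c3@4 c4@4, authorship .......
After op 4 (insert('l')): buffer="zvlwlyllwdj" (len 11), cursors c1@3 c2@5 c3@8 c4@8, authorship ..1.2.34...
After op 5 (move_right): buffer="zvlwlyllwdj" (len 11), cursors c1@4 c2@6 c3@9 c4@9, authorship ..1.2.34...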